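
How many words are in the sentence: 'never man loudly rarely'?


Counting words by splitting on spaces:
  Word 1: 'never'
  Word 2: 'man'
  Word 3: 'loudly'
  Word 4: 'rarely'
Total words: 4

4


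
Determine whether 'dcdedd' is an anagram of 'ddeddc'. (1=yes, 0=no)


Sort characters of 'dcdedd': 'cdddde'
Sort characters of 'ddeddc': 'cdddde'
Sorted forms match -> they ARE anagrams
Result: 1

1


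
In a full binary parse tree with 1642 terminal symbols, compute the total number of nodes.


Leaf nodes (terminals): 1642
Internal nodes = n - 1 = 1642 - 1 = 1641
Total = leaves + internal = 1642 + 1641 = 3283

3283


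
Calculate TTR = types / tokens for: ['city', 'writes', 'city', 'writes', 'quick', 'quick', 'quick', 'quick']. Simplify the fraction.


Tokens: 8
Unique types: ('city', 'quick', 'writes') = 3
TTR = 3/8
Already in lowest terms.

3/8


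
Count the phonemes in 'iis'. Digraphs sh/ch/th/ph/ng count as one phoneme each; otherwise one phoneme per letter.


Parsing 'iis' greedily, digraphs first:
  'i' -> vowel phoneme (phonemes so far: 1)
  'i' -> vowel phoneme (phonemes so far: 2)
  's' -> consonant phoneme (phonemes so far: 3)
Total phonemes: 3

3


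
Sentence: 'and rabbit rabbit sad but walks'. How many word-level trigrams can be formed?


Word trigrams from [6] words:
  Trigram 1: (and rabbit rabbit)
  Trigram 2: (rabbit rabbit sad)
  Trigram 3: (rabbit sad but)
  Trigram 4: (sad but walks)
Total word trigrams: 6 - 2 = 4

4


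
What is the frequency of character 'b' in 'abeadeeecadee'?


Scanning 'abeadeeecadee' for 'b':
  Position 1: 'b' -> MATCH (count: 1)
Total occurrences of 'b': 1

1


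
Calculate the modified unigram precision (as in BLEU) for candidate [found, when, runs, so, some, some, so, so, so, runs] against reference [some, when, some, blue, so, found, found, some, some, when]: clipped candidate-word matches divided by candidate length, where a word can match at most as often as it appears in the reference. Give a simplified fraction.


Reference word counts: {'blue': 1, 'found': 2, 'so': 1, 'some': 4, 'when': 2}
Checking each candidate word (with clipping):
  'found' -> in reference (ref count 2, used 1/2) -> match (matches: 1)
  'when' -> in reference (ref count 2, used 1/2) -> match (matches: 2)
  'runs' -> not in reference -> no match (matches: 2)
  'so' -> in reference (ref count 1, used 1/1) -> match (matches: 3)
  'some' -> in reference (ref count 4, used 1/4) -> match (matches: 4)
  'some' -> in reference (ref count 4, used 2/4) -> match (matches: 5)
  'so' -> ref count 1 already used up (1/1) -> clipped, no match (matches: 5)
  'so' -> ref count 1 already used up (1/1) -> clipped, no match (matches: 5)
  'so' -> ref count 1 already used up (1/1) -> clipped, no match (matches: 5)
  'runs' -> not in reference -> no match (matches: 5)
Clipped matches: 5, Candidate length: 10
Precision = 5/10 = 1/2

1/2


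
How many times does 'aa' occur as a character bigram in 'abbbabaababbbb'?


Scanning 'abbbabaababbbb' for bigram 'aa':
  Position 0: 'ab' -> no
  Position 1: 'bb' -> no
  Position 2: 'bb' -> no
  Position 3: 'ba' -> no
  Position 4: 'ab' -> no
  Position 5: 'ba' -> no
  Position 6: 'aa' -> MATCH
  Position 7: 'ab' -> no
  Position 8: 'ba' -> no
  Position 9: 'ab' -> no
  Position 10: 'bb' -> no
  Position 11: 'bb' -> no
  Position 12: 'bb' -> no
Total matches: 1

1


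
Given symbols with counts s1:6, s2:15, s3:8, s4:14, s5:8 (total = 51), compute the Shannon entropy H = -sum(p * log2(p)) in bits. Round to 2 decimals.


Computing entropy H = -sum(p_i * log2(p_i)):
  s1: p = 6/51 = 0.1176, -p*log2(p) = 0.3632
  s2: p = 15/51 = 0.2941, -p*log2(p) = 0.5193
  s3: p = 8/51 = 0.1569, -p*log2(p) = 0.4192
  s4: p = 14/51 = 0.2745, -p*log2(p) = 0.5120
  s5: p = 8/51 = 0.1569, -p*log2(p) = 0.4192
H = sum of terms = 2.2329
Rounded to 2 decimals: 2.23

2.23


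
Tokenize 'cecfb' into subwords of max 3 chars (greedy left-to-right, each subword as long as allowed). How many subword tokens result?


'cecfb' has 5 characters.
Chunking with max size 3:
  Chunk 1: 'cec' (positions 0-2)
  Chunk 2: 'fb' (positions 3-4)
Total chunks: ceil(5 / 3) = 2

2


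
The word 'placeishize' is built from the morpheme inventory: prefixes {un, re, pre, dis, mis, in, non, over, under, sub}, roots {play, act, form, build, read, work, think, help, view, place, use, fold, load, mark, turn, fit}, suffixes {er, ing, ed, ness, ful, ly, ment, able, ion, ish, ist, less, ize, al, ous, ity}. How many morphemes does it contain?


Segmenting 'placeishize' against the inventory:
  'place' -> root (morpheme 1)
  'ish' -> suffix (morpheme 2)
  'ize' -> suffix (morpheme 3)
Total morphemes: 3

3


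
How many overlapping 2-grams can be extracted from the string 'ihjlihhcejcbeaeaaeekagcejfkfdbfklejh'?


String 'ihjlihhcejcbeaeaaeekagcejfkfdbfklejh' has length L = 36.
Number of overlapping n-grams = L - n + 1
Substituting: 36 - 2 + 1 = 35

35


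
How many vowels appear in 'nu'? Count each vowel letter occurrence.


Scanning each character of 'nu':
  Position 1: 'n' -> consonant (running count: 0)
  Position 2: 'u' -> vowel (running count: 1)
Total vowels: 1

1


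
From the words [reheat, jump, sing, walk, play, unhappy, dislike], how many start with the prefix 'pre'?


Checking each word for prefix 'pre':
  'reheat' -> no (count: 0)
  'jump' -> no (count: 0)
  'sing' -> no (count: 0)
  'walk' -> no (count: 0)
  'play' -> no (count: 0)
  'unhappy' -> no (count: 0)
  'dislike' -> no (count: 0)
Total with prefix 'pre': 0

0


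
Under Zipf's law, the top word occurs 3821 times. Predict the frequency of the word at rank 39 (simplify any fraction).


Zipf's law: freq(rank) = f1 / rank
f1 = 3821, rank = 39
freq = 3821 / 39
GCD(3821, 39) = 1
Simplified: 3821/39

3821/39


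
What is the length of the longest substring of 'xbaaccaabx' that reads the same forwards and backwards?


Scanning 'xbaaccaabx' for palindromic substrings.
Substring at positions 0-9: 'xbaaccaabx'.
Check: reverse('xbaaccaabx') = 'xbaaccaabx' -> palindrome confirmed.
No longer palindromic substring exists; longest length = 10

10


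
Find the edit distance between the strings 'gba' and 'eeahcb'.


Building DP table for s1='gba' (len 3) and s2='eeahcb' (len 6):
       e  e  a  h  c  b
    0  1  2  3  4  5  6
  g 1  1  2  3  4  5  6
  b 2  2  2  3  4  5  5
  a 3  3  3  2  3  4  5
Edit distance = dp[3][6] = 5

5


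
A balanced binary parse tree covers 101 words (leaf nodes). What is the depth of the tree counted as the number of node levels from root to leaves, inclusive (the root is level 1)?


In a balanced binary tree with n leaves the deepest leaf is ceil(log2(n)) edges below the root,
so counting node levels inclusive of root and leaves gives ceil(log2(n)) + 1 levels.
log2(101) = 6.6582
ceil(6.6582) = 7
levels = 7 + 1 = 8

8


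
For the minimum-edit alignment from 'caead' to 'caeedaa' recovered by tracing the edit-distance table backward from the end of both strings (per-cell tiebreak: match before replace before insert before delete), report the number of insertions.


Edit distance = 3. Backtracking from cell (5, 7) with preference match > replace > insert > delete,
then listing the resulting alignment 'caead' -> 'caeedaa' left to right:
  Step 1: keep 'c'
  Step 2: keep 'a'
  Step 3: insert 'e' [insertion #1]
  Step 4: keep 'e'
  Step 5: insert 'd' [insertion #2]
  Step 6: keep 'a'
  Step 7: replace d->a
Total insertions: 2

2


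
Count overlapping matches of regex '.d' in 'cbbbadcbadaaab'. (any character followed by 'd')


Pattern: .d means any character followed by 'd'.
Scanning 'cbbbadcbadaaab' position-by-position:
  Pos 0: window 'cb' -> no
  Pos 1: window 'bb' -> no
  Pos 2: window 'bb' -> no
  Pos 3: window 'ba' -> no
  Pos 4: window 'ad' -> MATCH
  Pos 5: window 'dc' -> no
  Pos 6: window 'cb' -> no
  Pos 7: window 'ba' -> no
  Pos 8: window 'ad' -> MATCH
  Pos 9: window 'da' -> no
  Pos 10: window 'aa' -> no
  Pos 11: window 'aa' -> no
  Pos 12: window 'ab' -> no
  Pos 13: window 'b' -> no
Total matches: 2

2


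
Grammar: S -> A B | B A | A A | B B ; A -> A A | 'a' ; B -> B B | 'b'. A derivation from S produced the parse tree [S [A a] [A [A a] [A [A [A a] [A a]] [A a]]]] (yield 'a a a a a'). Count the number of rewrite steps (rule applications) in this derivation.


Every bracketed nonterminal node [X ...] in the tree is produced by exactly one rule application.
Reading the tree off as a leftmost derivation:
  Step 1: S  =>  A A   (applied S -> A A)
  Step 2: A A  =>  a A   (applied A -> a)
  Step 3: a A  =>  a A A   (applied A -> A A)
  Step 4: a A A  =>  a a A   (applied A -> a)
  Step 5: a a A  =>  a a A A   (applied A -> A A)
  Step 6: a a A A  =>  a a A A A   (applied A -> A A)
  Step 7: a a A A A  =>  a a a A A   (applied A -> a)
  Step 8: a a a A A  =>  a a a a A   (applied A -> a)
  Step 9: a a a a A  =>  a a a a a   (applied A -> a)
Final yield: a a a a a
Total rewrite steps: 9

9


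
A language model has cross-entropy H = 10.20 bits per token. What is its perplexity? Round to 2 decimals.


Perplexity formula: PP = 2^H
H = 10.20
PP = 2^10.20
Decompose: 2^10.20 = 2^10 * 2^0.20
2^10 = 1024, 2^0.20 ~ 1.1486984
PP ~ 1024 * 1.1486984 = 1176.2671616
Rounded to 2 decimals: 1176.27

1176.27


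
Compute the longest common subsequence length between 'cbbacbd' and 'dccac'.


DP table for LCS of 'cbbacbd' and 'dccac':
       d  c  c  a  c
    0  0  0  0  0  0
  c 0  0  1  1  1  1
  b 0  0  1  1  1  1
  b 0  0  1  1  1  1
  a 0  0  1  1  2  2
  c 0  0  1  2  2  3
  b 0  0  1  2  2  3
  d 0  1  1  2  2  3
LCS: 'cac'
LCS length = 3

3


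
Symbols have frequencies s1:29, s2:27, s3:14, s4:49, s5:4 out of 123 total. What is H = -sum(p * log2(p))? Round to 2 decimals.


Computing entropy H = -sum(p_i * log2(p_i)):
  s1: p = 29/123 = 0.2358, -p*log2(p) = 0.4915
  s2: p = 27/123 = 0.2195, -p*log2(p) = 0.4802
  s3: p = 14/123 = 0.1138, -p*log2(p) = 0.3568
  s4: p = 49/123 = 0.3984, -p*log2(p) = 0.5290
  s5: p = 4/123 = 0.0325, -p*log2(p) = 0.1607
H = sum of terms = 2.0182
Rounded to 2 decimals: 2.02

2.02


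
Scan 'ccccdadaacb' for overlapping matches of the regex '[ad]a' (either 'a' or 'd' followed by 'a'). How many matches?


Pattern: [ad]a means either 'a' or 'd' followed by 'a'.
Scanning 'ccccdadaacb' position-by-position:
  Pos 0: window 'cc' -> no
  Pos 1: window 'cc' -> no
  Pos 2: window 'cc' -> no
  Pos 3: window 'cd' -> no
  Pos 4: window 'da' -> MATCH
  Pos 5: window 'ad' -> no
  Pos 6: window 'da' -> MATCH
  Pos 7: window 'aa' -> MATCH
  Pos 8: window 'ac' -> no
  Pos 9: window 'cb' -> no
  Pos 10: window 'b' -> no
Total matches: 3

3


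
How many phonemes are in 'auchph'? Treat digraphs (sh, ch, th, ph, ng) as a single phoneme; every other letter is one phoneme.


Parsing 'auchph' greedily, digraphs first:
  'a' -> vowel phoneme (phonemes so far: 1)
  'u' -> vowel phoneme (phonemes so far: 2)
  'ch' -> digraph (1 consonant phoneme) (phonemes so far: 3)
  'ph' -> digraph (1 consonant phoneme) (phonemes so far: 4)
Total phonemes: 4

4


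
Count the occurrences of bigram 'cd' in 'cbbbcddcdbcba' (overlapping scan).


Scanning 'cbbbcddcdbcba' for bigram 'cd':
  Position 0: 'cb' -> no
  Position 1: 'bb' -> no
  Position 2: 'bb' -> no
  Position 3: 'bc' -> no
  Position 4: 'cd' -> MATCH
  Position 5: 'dd' -> no
  Position 6: 'dc' -> no
  Position 7: 'cd' -> MATCH
  Position 8: 'db' -> no
  Position 9: 'bc' -> no
  Position 10: 'cb' -> no
  Position 11: 'ba' -> no
Total matches: 2

2


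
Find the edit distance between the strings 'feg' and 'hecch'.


Building DP table for s1='feg' (len 3) and s2='hecch' (len 5):
       h  e  c  c  h
    0  1  2  3  4  5
  f 1  1  2  3  4  5
  e 2  2  1  2  3  4
  g 3  3  2  2  3  4
Edit distance = dp[3][5] = 4

4


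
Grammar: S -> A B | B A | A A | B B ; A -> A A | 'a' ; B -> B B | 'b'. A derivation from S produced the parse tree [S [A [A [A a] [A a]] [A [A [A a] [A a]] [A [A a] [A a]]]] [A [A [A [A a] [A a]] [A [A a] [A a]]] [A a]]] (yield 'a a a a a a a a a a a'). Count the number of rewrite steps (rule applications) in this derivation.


Every bracketed nonterminal node [X ...] in the tree is produced by exactly one rule application.
Reading the tree off as a leftmost derivation:
  Step 1: S  =>  A A   (applied S -> A A)
  Step 2: A A  =>  A A A   (applied A -> A A)
  Step 3: A A A  =>  A A A A   (applied A -> A A)
  Step 4: A A A A  =>  a A A A   (applied A -> a)
  Step 5: a A A A  =>  a a A A   (applied A -> a)
  Step 6: a a A A  =>  a a A A A   (applied A -> A A)
  Step 7: a a A A A  =>  a a A A A A   (applied A -> A A)
  Step 8: a a A A A A  =>  a a a A A A   (applied A -> a)
  Step 9: a a a A A A  =>  a a a a A A   (applied A -> a)
  Step 10: a a a a A A  =>  a a a a A A A   (applied A -> A A)
  Step 11: a a a a A A A  =>  a a a a a A A   (applied A -> a)
  Step 12: a a a a a A A  =>  a a a a a a A   (applied A -> a)
  Step 13: a a a a a a A  =>  a a a a a a A A   (applied A -> A A)
  Step 14: a a a a a a A A  =>  a a a a a a A A A   (applied A -> A A)
  Step 15: a a a a a a A A A  =>  a a a a a a A A A A   (applied A -> A A)
  Step 16: a a a a a a A A A A  =>  a a a a a a a A A A   (applied A -> a)
  Step 17: a a a a a a a A A A  =>  a a a a a a a a A A   (applied A -> a)
  Step 18: a a a a a a a a A A  =>  a a a a a a a a A A A   (applied A -> A A)
  Step 19: a a a a a a a a A A A  =>  a a a a a a a a a A A   (applied A -> a)
  Step 20: a a a a a a a a a A A  =>  a a a a a a a a a a A   (applied A -> a)
  Step 21: a a a a a a a a a a A  =>  a a a a a a a a a a a   (applied A -> a)
Final yield: a a a a a a a a a a a
Total rewrite steps: 21

21


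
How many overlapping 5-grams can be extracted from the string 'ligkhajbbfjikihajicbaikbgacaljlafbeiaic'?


String 'ligkhajbbfjikihajicbaikbgacaljlafbeiaic' has length L = 39.
Number of overlapping n-grams = L - n + 1
Substituting: 39 - 5 + 1 = 35

35


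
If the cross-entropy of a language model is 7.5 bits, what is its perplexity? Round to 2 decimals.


Perplexity formula: PP = 2^H
H = 7.5
PP = 2^7.5
Decompose: 2^7.5 = 2^7 * 2^0.5 = 2^7 * sqrt(2)
2^7 = 128, sqrt(2) ~ 1.4142136
PP ~ 128 * 1.4142136 = 181.0193408
Rounded to 2 decimals: 181.02

181.02


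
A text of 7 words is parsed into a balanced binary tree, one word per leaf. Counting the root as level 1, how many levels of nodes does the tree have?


In a balanced binary tree with n leaves the deepest leaf is ceil(log2(n)) edges below the root,
so counting node levels inclusive of root and leaves gives ceil(log2(n)) + 1 levels.
log2(7) = 2.8074
ceil(2.8074) = 3
levels = 3 + 1 = 4

4


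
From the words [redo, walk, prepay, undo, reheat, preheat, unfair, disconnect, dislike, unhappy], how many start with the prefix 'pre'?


Checking each word for prefix 'pre':
  'redo' -> no (count: 0)
  'walk' -> no (count: 0)
  'prepay' -> YES, starts with 'pre' (count: 1)
  'undo' -> no (count: 1)
  'reheat' -> no (count: 1)
  'preheat' -> YES, starts with 'pre' (count: 2)
  'unfair' -> no (count: 2)
  'disconnect' -> no (count: 2)
  'dislike' -> no (count: 2)
  'unhappy' -> no (count: 2)
Total with prefix 'pre': 2

2


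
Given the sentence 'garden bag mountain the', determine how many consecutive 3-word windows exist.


Word trigrams from [4] words:
  Trigram 1: (garden bag mountain)
  Trigram 2: (bag mountain the)
Total word trigrams: 4 - 2 = 2

2


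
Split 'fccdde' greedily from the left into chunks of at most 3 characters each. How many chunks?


'fccdde' has 6 characters.
Chunking with max size 3:
  Chunk 1: 'fcc' (positions 0-2)
  Chunk 2: 'dde' (positions 3-5)
Total chunks: ceil(6 / 3) = 2

2


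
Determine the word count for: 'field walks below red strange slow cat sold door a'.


Counting words by splitting on spaces:
  Word 1: 'field'
  Word 2: 'walks'
  Word 3: 'below'
  Word 4: 'red'
  Word 5: 'strange'
  Word 6: 'slow'
  Word 7: 'cat'
  Word 8: 'sold'
  Word 9: 'door'
  Word 10: 'a'
Total words: 10

10


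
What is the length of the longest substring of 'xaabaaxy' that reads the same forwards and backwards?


Scanning 'xaabaaxy' for palindromic substrings.
Substring at positions 0-6: 'xaabaax'.
Check: reverse('xaabaax') = 'xaabaax' -> palindrome confirmed.
Neighbouring characters ('-' / 'y') break symmetry, so it cannot extend further.
No longer palindromic substring exists; longest length = 7

7


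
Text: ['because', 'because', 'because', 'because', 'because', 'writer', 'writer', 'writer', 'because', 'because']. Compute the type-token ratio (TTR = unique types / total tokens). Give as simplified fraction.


Tokens: 10
Unique types: ('because', 'writer') = 2
TTR = 2/10
Simplify: divide both by 2 -> 1/5
TTR = 1/5

1/5


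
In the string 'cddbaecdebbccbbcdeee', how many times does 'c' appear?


Scanning 'cddbaecdebbccbbcdeee' for 'c':
  Position 0: 'c' -> MATCH (count: 1)
  Position 6: 'c' -> MATCH (count: 2)
  Position 11: 'c' -> MATCH (count: 3)
  Position 12: 'c' -> MATCH (count: 4)
  Position 15: 'c' -> MATCH (count: 5)
Total occurrences of 'c': 5

5


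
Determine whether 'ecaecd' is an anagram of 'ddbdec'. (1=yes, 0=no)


Sort characters of 'ecaecd': 'accdee'
Sort characters of 'ddbdec': 'bcddde'
Sorted forms differ -> they are NOT anagrams
Result: 0

0


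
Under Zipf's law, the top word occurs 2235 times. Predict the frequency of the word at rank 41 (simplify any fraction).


Zipf's law: freq(rank) = f1 / rank
f1 = 2235, rank = 41
freq = 2235 / 41
GCD(2235, 41) = 1
Simplified: 2235/41

2235/41


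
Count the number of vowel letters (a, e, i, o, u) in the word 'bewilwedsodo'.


Scanning each character of 'bewilwedsodo':
  Position 1: 'b' -> consonant (running count: 0)
  Position 2: 'e' -> vowel (running count: 1)
  Position 3: 'w' -> consonant (running count: 1)
  Position 4: 'i' -> vowel (running count: 2)
  Position 5: 'l' -> consonant (running count: 2)
  Position 6: 'w' -> consonant (running count: 2)
  Position 7: 'e' -> vowel (running count: 3)
  Position 8: 'd' -> consonant (running count: 3)
  Position 9: 's' -> consonant (running count: 3)
  Position 10: 'o' -> vowel (running count: 4)
  Position 11: 'd' -> consonant (running count: 4)
  Position 12: 'o' -> vowel (running count: 5)
Total vowels: 5

5


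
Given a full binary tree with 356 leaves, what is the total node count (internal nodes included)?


Leaf nodes (terminals): 356
Internal nodes = n - 1 = 356 - 1 = 355
Total = leaves + internal = 356 + 355 = 711

711


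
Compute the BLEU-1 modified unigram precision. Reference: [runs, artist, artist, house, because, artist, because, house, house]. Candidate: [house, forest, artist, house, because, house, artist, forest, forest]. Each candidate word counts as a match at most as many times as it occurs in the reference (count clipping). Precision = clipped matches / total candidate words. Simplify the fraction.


Reference word counts: {'artist': 3, 'because': 2, 'house': 3, 'runs': 1}
Checking each candidate word (with clipping):
  'house' -> in reference (ref count 3, used 1/3) -> match (matches: 1)
  'forest' -> not in reference -> no match (matches: 1)
  'artist' -> in reference (ref count 3, used 1/3) -> match (matches: 2)
  'house' -> in reference (ref count 3, used 2/3) -> match (matches: 3)
  'because' -> in reference (ref count 2, used 1/2) -> match (matches: 4)
  'house' -> in reference (ref count 3, used 3/3) -> match (matches: 5)
  'artist' -> in reference (ref count 3, used 2/3) -> match (matches: 6)
  'forest' -> not in reference -> no match (matches: 6)
  'forest' -> not in reference -> no match (matches: 6)
Clipped matches: 6, Candidate length: 9
Precision = 6/9 = 2/3

2/3


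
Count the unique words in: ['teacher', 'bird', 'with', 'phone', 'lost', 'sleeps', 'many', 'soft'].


Listing all tokens and tracking unique types:
  Token 1: 'teacher' -> NEW (unique so far: 1)
  Token 2: 'bird' -> NEW (unique so far: 2)
  Token 3: 'with' -> NEW (unique so far: 3)
  Token 4: 'phone' -> NEW (unique so far: 4)
  Token 5: 'lost' -> NEW (unique so far: 5)
  Token 6: 'sleeps' -> NEW (unique so far: 6)
  Token 7: 'many' -> NEW (unique so far: 7)
  Token 8: 'soft' -> NEW (unique so far: 8)
Unique types: ('bird', 'lost', 'many', 'phone', 'sleeps', 'soft', 'teacher', 'with')
Vocabulary size: 8

8


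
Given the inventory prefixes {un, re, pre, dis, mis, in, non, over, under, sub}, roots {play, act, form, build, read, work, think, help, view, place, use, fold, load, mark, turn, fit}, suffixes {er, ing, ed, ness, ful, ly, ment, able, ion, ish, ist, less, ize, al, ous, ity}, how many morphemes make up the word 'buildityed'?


Segmenting 'buildityed' against the inventory:
  'build' -> root (morpheme 1)
  'ity' -> suffix (morpheme 2)
  'ed' -> suffix (morpheme 3)
Total morphemes: 3

3


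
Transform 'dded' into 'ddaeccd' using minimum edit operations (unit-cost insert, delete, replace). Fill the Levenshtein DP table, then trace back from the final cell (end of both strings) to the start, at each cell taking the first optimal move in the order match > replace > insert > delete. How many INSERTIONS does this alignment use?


Edit distance = 3. Backtracking from cell (4, 7) with preference match > replace > insert > delete,
then listing the resulting alignment 'dded' -> 'ddaeccd' left to right:
  Step 1: keep 'd'
  Step 2: keep 'd'
  Step 3: insert 'a' [insertion #1]
  Step 4: keep 'e'
  Step 5: insert 'c' [insertion #2]
  Step 6: insert 'c' [insertion #3]
  Step 7: keep 'd'
Total insertions: 3

3


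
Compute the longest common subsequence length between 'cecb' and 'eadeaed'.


DP table for LCS of 'cecb' and 'eadeaed':
       e  a  d  e  a  e  d
    0  0  0  0  0  0  0  0
  c 0  0  0  0  0  0  0  0
  e 0  1  1  1  1  1  1  1
  c 0  1  1  1  1  1  1  1
  b 0  1  1  1  1  1  1  1
LCS: 'e'
LCS length = 1

1


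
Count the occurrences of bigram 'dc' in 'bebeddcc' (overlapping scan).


Scanning 'bebeddcc' for bigram 'dc':
  Position 0: 'be' -> no
  Position 1: 'eb' -> no
  Position 2: 'be' -> no
  Position 3: 'ed' -> no
  Position 4: 'dd' -> no
  Position 5: 'dc' -> MATCH
  Position 6: 'cc' -> no
Total matches: 1

1


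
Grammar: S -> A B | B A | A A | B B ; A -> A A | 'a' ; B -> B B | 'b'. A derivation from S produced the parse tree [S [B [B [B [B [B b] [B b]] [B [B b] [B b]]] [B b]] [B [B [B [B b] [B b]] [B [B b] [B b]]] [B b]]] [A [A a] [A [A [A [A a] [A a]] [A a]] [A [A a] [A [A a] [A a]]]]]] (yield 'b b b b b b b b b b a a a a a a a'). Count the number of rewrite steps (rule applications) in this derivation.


Every bracketed nonterminal node [X ...] in the tree is produced by exactly one rule application.
Reading the tree off as a leftmost derivation:
  Step 1: S  =>  B A   (applied S -> B A)
  Step 2: B A  =>  B B A   (applied B -> B B)
  Step 3: B B A  =>  B B B A   (applied B -> B B)
  Step 4: B B B A  =>  B B B B A   (applied B -> B B)
  Step 5: B B B B A  =>  B B B B B A   (applied B -> B B)
  Step 6: B B B B B A  =>  b B B B B A   (applied B -> b)
  Step 7: b B B B B A  =>  b b B B B A   (applied B -> b)
  Step 8: b b B B B A  =>  b b B B B B A   (applied B -> B B)
  Step 9: b b B B B B A  =>  b b b B B B A   (applied B -> b)
  Step 10: b b b B B B A  =>  b b b b B B A   (applied B -> b)
  Step 11: b b b b B B A  =>  b b b b b B A   (applied B -> b)
  Step 12: b b b b b B A  =>  b b b b b B B A   (applied B -> B B)
  Step 13: b b b b b B B A  =>  b b b b b B B B A   (applied B -> B B)
  Step 14: b b b b b B B B A  =>  b b b b b B B B B A   (applied B -> B B)
  Step 15: b b b b b B B B B A  =>  b b b b b b B B B A   (applied B -> b)
  Step 16: b b b b b b B B B A  =>  b b b b b b b B B A   (applied B -> b)
  Step 17: b b b b b b b B B A  =>  b b b b b b b B B B A   (applied B -> B B)
  Step 18: b b b b b b b B B B A  =>  b b b b b b b b B B A   (applied B -> b)
  Step 19: b b b b b b b b B B A  =>  b b b b b b b b b B A   (applied B -> b)
  Step 20: b b b b b b b b b B A  =>  b b b b b b b b b b A   (applied B -> b)
  Step 21: b b b b b b b b b b A  =>  b b b b b b b b b b A A   (applied A -> A A)
  Step 22: b b b b b b b b b b A A  =>  b b b b b b b b b b a A   (applied A -> a)
  Step 23: b b b b b b b b b b a A  =>  b b b b b b b b b b a A A   (applied A -> A A)
  Step 24: b b b b b b b b b b a A A  =>  b b b b b b b b b b a A A A   (applied A -> A A)
  Step 25: b b b b b b b b b b a A A A  =>  b b b b b b b b b b a A A A A   (applied A -> A A)
  Step 26: b b b b b b b b b b a A A A A  =>  b b b b b b b b b b a a A A A   (applied A -> a)
  Step 27: b b b b b b b b b b a a A A A  =>  b b b b b b b b b b a a a A A   (applied A -> a)
  Step 28: b b b b b b b b b b a a a A A  =>  b b b b b b b b b b a a a a A   (applied A -> a)
  Step 29: b b b b b b b b b b a a a a A  =>  b b b b b b b b b b a a a a A A   (applied A -> A A)
  Step 30: b b b b b b b b b b a a a a A A  =>  b b b b b b b b b b a a a a a A   (applied A -> a)
  Step 31: b b b b b b b b b b a a a a a A  =>  b b b b b b b b b b a a a a a A A   (applied A -> A A)
  Step 32: b b b b b b b b b b a a a a a A A  =>  b b b b b b b b b b a a a a a a A   (applied A -> a)
  Step 33: b b b b b b b b b b a a a a a a A  =>  b b b b b b b b b b a a a a a a a   (applied A -> a)
Final yield: b b b b b b b b b b a a a a a a a
Total rewrite steps: 33

33


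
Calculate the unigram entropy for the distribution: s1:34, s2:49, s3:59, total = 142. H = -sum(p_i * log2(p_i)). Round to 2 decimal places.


Computing entropy H = -sum(p_i * log2(p_i)):
  s1: p = 34/142 = 0.2394, -p*log2(p) = 0.4938
  s2: p = 49/142 = 0.3451, -p*log2(p) = 0.5297
  s3: p = 59/142 = 0.4155, -p*log2(p) = 0.5265
H = sum of terms = 1.5500
Rounded to 2 decimals: 1.55

1.55


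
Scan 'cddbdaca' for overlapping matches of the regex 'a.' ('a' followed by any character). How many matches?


Pattern: a. means 'a' followed by any character.
Scanning 'cddbdaca' position-by-position:
  Pos 0: window 'cd' -> no
  Pos 1: window 'dd' -> no
  Pos 2: window 'db' -> no
  Pos 3: window 'bd' -> no
  Pos 4: window 'da' -> no
  Pos 5: window 'ac' -> MATCH
  Pos 6: window 'ca' -> no
  Pos 7: window 'a' -> no
Total matches: 1

1


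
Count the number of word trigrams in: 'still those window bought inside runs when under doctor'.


Word trigrams from [9] words:
  Trigram 1: (still those window)
  Trigram 2: (those window bought)
  Trigram 3: (window bought inside)
  Trigram 4: (bought inside runs)
  Trigram 5: (inside runs when)
  Trigram 6: (runs when under)
  Trigram 7: (when under doctor)
Total word trigrams: 9 - 2 = 7

7


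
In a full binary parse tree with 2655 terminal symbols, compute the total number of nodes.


Leaf nodes (terminals): 2655
Internal nodes = n - 1 = 2655 - 1 = 2654
Total = leaves + internal = 2655 + 2654 = 5309

5309


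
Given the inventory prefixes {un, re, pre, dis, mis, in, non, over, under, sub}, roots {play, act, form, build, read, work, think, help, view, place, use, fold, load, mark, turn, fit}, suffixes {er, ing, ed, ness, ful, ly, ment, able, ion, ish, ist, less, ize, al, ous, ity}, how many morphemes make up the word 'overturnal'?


Segmenting 'overturnal' against the inventory:
  'over' -> prefix (morpheme 1)
  'turn' -> root (morpheme 2)
  'al' -> suffix (morpheme 3)
Total morphemes: 3

3


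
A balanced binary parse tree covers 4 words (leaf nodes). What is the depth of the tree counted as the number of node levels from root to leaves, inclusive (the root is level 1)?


In a balanced binary tree with n leaves the deepest leaf is ceil(log2(n)) edges below the root,
so counting node levels inclusive of root and leaves gives ceil(log2(n)) + 1 levels.
log2(4) = 2.0000
ceil(2.0000) = 2
levels = 2 + 1 = 3

3


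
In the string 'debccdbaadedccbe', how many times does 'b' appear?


Scanning 'debccdbaadedccbe' for 'b':
  Position 2: 'b' -> MATCH (count: 1)
  Position 6: 'b' -> MATCH (count: 2)
  Position 14: 'b' -> MATCH (count: 3)
Total occurrences of 'b': 3

3


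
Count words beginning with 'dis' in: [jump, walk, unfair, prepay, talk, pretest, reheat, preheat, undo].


Checking each word for prefix 'dis':
  'jump' -> no (count: 0)
  'walk' -> no (count: 0)
  'unfair' -> no (count: 0)
  'prepay' -> no (count: 0)
  'talk' -> no (count: 0)
  'pretest' -> no (count: 0)
  'reheat' -> no (count: 0)
  'preheat' -> no (count: 0)
  'undo' -> no (count: 0)
Total with prefix 'dis': 0

0


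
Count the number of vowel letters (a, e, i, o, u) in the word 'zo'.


Scanning each character of 'zo':
  Position 1: 'z' -> consonant (running count: 0)
  Position 2: 'o' -> vowel (running count: 1)
Total vowels: 1

1


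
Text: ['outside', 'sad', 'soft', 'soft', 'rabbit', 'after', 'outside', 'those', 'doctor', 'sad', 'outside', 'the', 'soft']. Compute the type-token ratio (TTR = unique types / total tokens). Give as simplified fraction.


Tokens: 13
Unique types: ('after', 'doctor', 'outside', 'rabbit', 'sad', 'soft', 'the', 'those') = 8
TTR = 8/13
Already in lowest terms.

8/13


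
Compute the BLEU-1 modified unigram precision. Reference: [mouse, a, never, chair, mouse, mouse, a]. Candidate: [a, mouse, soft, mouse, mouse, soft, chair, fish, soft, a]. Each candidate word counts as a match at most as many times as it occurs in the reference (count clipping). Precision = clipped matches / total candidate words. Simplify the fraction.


Reference word counts: {'a': 2, 'chair': 1, 'mouse': 3, 'never': 1}
Checking each candidate word (with clipping):
  'a' -> in reference (ref count 2, used 1/2) -> match (matches: 1)
  'mouse' -> in reference (ref count 3, used 1/3) -> match (matches: 2)
  'soft' -> not in reference -> no match (matches: 2)
  'mouse' -> in reference (ref count 3, used 2/3) -> match (matches: 3)
  'mouse' -> in reference (ref count 3, used 3/3) -> match (matches: 4)
  'soft' -> not in reference -> no match (matches: 4)
  'chair' -> in reference (ref count 1, used 1/1) -> match (matches: 5)
  'fish' -> not in reference -> no match (matches: 5)
  'soft' -> not in reference -> no match (matches: 5)
  'a' -> in reference (ref count 2, used 2/2) -> match (matches: 6)
Clipped matches: 6, Candidate length: 10
Precision = 6/10 = 3/5

3/5


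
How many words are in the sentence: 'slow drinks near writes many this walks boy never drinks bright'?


Counting words by splitting on spaces:
  Word 1: 'slow'
  Word 2: 'drinks'
  Word 3: 'near'
  Word 4: 'writes'
  Word 5: 'many'
  Word 6: 'this'
  Word 7: 'walks'
  Word 8: 'boy'
  Word 9: 'never'
  Word 10: 'drinks'
  Word 11: 'bright'
Total words: 11

11


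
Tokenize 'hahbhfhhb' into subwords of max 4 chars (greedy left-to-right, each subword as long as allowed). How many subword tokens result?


'hahbhfhhb' has 9 characters.
Chunking with max size 4:
  Chunk 1: 'hahb' (positions 0-3)
  Chunk 2: 'hfhh' (positions 4-7)
  Chunk 3: 'b' (positions 8-8)
Total chunks: ceil(9 / 4) = 3

3


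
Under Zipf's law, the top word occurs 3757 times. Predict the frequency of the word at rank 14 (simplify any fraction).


Zipf's law: freq(rank) = f1 / rank
f1 = 3757, rank = 14
freq = 3757 / 14
GCD(3757, 14) = 1
Simplified: 3757/14

3757/14


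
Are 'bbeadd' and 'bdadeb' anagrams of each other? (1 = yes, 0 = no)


Sort characters of 'bbeadd': 'abbdde'
Sort characters of 'bdadeb': 'abbdde'
Sorted forms match -> they ARE anagrams
Result: 1

1


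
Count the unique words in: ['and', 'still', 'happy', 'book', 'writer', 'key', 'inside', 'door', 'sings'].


Listing all tokens and tracking unique types:
  Token 1: 'and' -> NEW (unique so far: 1)
  Token 2: 'still' -> NEW (unique so far: 2)
  Token 3: 'happy' -> NEW (unique so far: 3)
  Token 4: 'book' -> NEW (unique so far: 4)
  Token 5: 'writer' -> NEW (unique so far: 5)
  Token 6: 'key' -> NEW (unique so far: 6)
  Token 7: 'inside' -> NEW (unique so far: 7)
  Token 8: 'door' -> NEW (unique so far: 8)
  Token 9: 'sings' -> NEW (unique so far: 9)
Unique types: ('and', 'book', 'door', 'happy', 'inside', 'key', 'sings', 'still', 'writer')
Vocabulary size: 9

9


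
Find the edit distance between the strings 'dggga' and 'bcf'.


Building DP table for s1='dggga' (len 5) and s2='bcf' (len 3):
       b  c  f
    0  1  2  3
  d 1  1  2  3
  g 2  2  2  3
  g 3  3  3  3
  g 4  4  4  4
  a 5  5  5  5
Edit distance = dp[5][3] = 5

5


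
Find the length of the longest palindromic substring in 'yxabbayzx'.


Scanning 'yxabbayzx' for palindromic substrings.
Substring at positions 2-5: 'abba'.
Check: reverse('abba') = 'abba' -> palindrome confirmed.
Neighbouring characters ('x' / 'y') break symmetry, so it cannot extend further.
No longer palindromic substring exists; longest length = 4

4


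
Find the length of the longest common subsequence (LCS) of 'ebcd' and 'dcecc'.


DP table for LCS of 'ebcd' and 'dcecc':
       d  c  e  c  c
    0  0  0  0  0  0
  e 0  0  0  1  1  1
  b 0  0  0  1  1  1
  c 0  0  1  1  2  2
  d 0  1  1  1  2  2
LCS: 'ec'
LCS length = 2

2


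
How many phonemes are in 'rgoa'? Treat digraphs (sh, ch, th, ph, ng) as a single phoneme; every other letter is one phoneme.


Parsing 'rgoa' greedily, digraphs first:
  'r' -> consonant phoneme (phonemes so far: 1)
  'g' -> consonant phoneme (phonemes so far: 2)
  'o' -> vowel phoneme (phonemes so far: 3)
  'a' -> vowel phoneme (phonemes so far: 4)
Total phonemes: 4

4


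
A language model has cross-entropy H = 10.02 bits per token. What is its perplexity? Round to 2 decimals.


Perplexity formula: PP = 2^H
H = 10.02
PP = 2^10.02
Decompose: 2^10.02 = 2^10 * 2^0.02
2^10 = 1024, 2^0.02 ~ 1.0139595
PP ~ 1024 * 1.0139595 = 1038.2945280
Rounded to 2 decimals: 1038.29

1038.29


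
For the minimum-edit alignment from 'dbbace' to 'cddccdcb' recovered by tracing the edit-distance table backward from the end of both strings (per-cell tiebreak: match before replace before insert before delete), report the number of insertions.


Edit distance = 6. Backtracking from cell (6, 8) with preference match > replace > insert > delete,
then listing the resulting alignment 'dbbace' -> 'cddccdcb' left to right:
  Step 1: insert 'c' [insertion #1]
  Step 2: insert 'd' [insertion #2]
  Step 3: keep 'd'
  Step 4: replace b->c
  Step 5: replace b->c
  Step 6: replace a->d
  Step 7: keep 'c'
  Step 8: replace e->b
Total insertions: 2

2


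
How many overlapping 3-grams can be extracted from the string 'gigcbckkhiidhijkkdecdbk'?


String 'gigcbckkhiidhijkkdecdbk' has length L = 23.
Number of overlapping n-grams = L - n + 1
Substituting: 23 - 3 + 1 = 21

21


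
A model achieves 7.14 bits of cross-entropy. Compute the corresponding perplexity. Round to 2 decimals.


Perplexity formula: PP = 2^H
H = 7.14
PP = 2^7.14
Decompose: 2^7.14 = 2^7 * 2^0.14
2^7 = 128, 2^0.14 ~ 1.1019051
PP ~ 128 * 1.1019051 = 141.0438528
Rounded to 2 decimals: 141.04

141.04


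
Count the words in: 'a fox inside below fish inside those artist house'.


Counting words by splitting on spaces:
  Word 1: 'a'
  Word 2: 'fox'
  Word 3: 'inside'
  Word 4: 'below'
  Word 5: 'fish'
  Word 6: 'inside'
  Word 7: 'those'
  Word 8: 'artist'
  Word 9: 'house'
Total words: 9

9


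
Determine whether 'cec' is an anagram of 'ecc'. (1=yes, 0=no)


Sort characters of 'cec': 'cce'
Sort characters of 'ecc': 'cce'
Sorted forms match -> they ARE anagrams
Result: 1

1


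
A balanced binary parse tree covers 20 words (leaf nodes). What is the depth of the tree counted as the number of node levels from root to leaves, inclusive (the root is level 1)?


In a balanced binary tree with n leaves the deepest leaf is ceil(log2(n)) edges below the root,
so counting node levels inclusive of root and leaves gives ceil(log2(n)) + 1 levels.
log2(20) = 4.3219
ceil(4.3219) = 5
levels = 5 + 1 = 6

6


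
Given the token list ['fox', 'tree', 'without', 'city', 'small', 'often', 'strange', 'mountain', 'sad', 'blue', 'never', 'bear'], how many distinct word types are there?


Listing all tokens and tracking unique types:
  Token 1: 'fox' -> NEW (unique so far: 1)
  Token 2: 'tree' -> NEW (unique so far: 2)
  Token 3: 'without' -> NEW (unique so far: 3)
  Token 4: 'city' -> NEW (unique so far: 4)
  Token 5: 'small' -> NEW (unique so far: 5)
  Token 6: 'often' -> NEW (unique so far: 6)
  Token 7: 'strange' -> NEW (unique so far: 7)
  Token 8: 'mountain' -> NEW (unique so far: 8)
  Token 9: 'sad' -> NEW (unique so far: 9)
  Token 10: 'blue' -> NEW (unique so far: 10)
  Token 11: 'never' -> NEW (unique so far: 11)
  Token 12: 'bear' -> NEW (unique so far: 12)
Unique types: ('bear', 'blue', 'city', 'fox', 'mountain', 'never', 'often', 'sad', 'small', 'strange', 'tree', 'without')
Vocabulary size: 12

12


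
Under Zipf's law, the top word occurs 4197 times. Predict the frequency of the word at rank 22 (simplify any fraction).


Zipf's law: freq(rank) = f1 / rank
f1 = 4197, rank = 22
freq = 4197 / 22
GCD(4197, 22) = 1
Simplified: 4197/22

4197/22


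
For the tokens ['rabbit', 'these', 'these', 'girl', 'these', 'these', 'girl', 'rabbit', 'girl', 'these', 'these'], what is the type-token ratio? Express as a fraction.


Tokens: 11
Unique types: ('girl', 'rabbit', 'these') = 3
TTR = 3/11
Already in lowest terms.

3/11


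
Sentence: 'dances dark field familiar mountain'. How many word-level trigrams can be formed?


Word trigrams from [5] words:
  Trigram 1: (dances dark field)
  Trigram 2: (dark field familiar)
  Trigram 3: (field familiar mountain)
Total word trigrams: 5 - 2 = 3

3


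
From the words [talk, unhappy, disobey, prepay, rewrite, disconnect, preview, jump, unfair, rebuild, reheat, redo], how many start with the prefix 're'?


Checking each word for prefix 're':
  'talk' -> no (count: 0)
  'unhappy' -> no (count: 0)
  'disobey' -> no (count: 0)
  'prepay' -> no (count: 0)
  'rewrite' -> YES, starts with 're' (count: 1)
  'disconnect' -> no (count: 1)
  'preview' -> no (count: 1)
  'jump' -> no (count: 1)
  'unfair' -> no (count: 1)
  'rebuild' -> YES, starts with 're' (count: 2)
  'reheat' -> YES, starts with 're' (count: 3)
  'redo' -> YES, starts with 're' (count: 4)
Total with prefix 're': 4

4


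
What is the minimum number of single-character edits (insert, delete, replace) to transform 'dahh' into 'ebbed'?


Building DP table for s1='dahh' (len 4) and s2='ebbed' (len 5):
       e  b  b  e  d
    0  1  2  3  4  5
  d 1  1  2  3  4  4
  a 2  2  2  3  4  5
  h 3  3  3  3  4  5
  h 4  4  4  4  4  5
Edit distance = dp[4][5] = 5

5


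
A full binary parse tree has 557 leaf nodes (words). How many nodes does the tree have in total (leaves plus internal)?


Leaf nodes (terminals): 557
Internal nodes = n - 1 = 557 - 1 = 556
Total = leaves + internal = 557 + 556 = 1113

1113


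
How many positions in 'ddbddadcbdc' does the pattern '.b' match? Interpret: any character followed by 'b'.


Pattern: .b means any character followed by 'b'.
Scanning 'ddbddadcbdc' position-by-position:
  Pos 0: window 'dd' -> no
  Pos 1: window 'db' -> MATCH
  Pos 2: window 'bd' -> no
  Pos 3: window 'dd' -> no
  Pos 4: window 'da' -> no
  Pos 5: window 'ad' -> no
  Pos 6: window 'dc' -> no
  Pos 7: window 'cb' -> MATCH
  Pos 8: window 'bd' -> no
  Pos 9: window 'dc' -> no
  Pos 10: window 'c' -> no
Total matches: 2

2


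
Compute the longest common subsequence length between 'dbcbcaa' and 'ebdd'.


DP table for LCS of 'dbcbcaa' and 'ebdd':
       e  b  d  d
    0  0  0  0  0
  d 0  0  0  1  1
  b 0  0  1  1  1
  c 0  0  1  1  1
  b 0  0  1  1  1
  c 0  0  1  1  1
  a 0  0  1  1  1
  a 0  0  1  1  1
LCS: 'd'
LCS length = 1

1


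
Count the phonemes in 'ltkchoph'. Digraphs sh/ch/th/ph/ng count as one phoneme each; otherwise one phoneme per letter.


Parsing 'ltkchoph' greedily, digraphs first:
  'l' -> consonant phoneme (phonemes so far: 1)
  't' -> consonant phoneme (phonemes so far: 2)
  'k' -> consonant phoneme (phonemes so far: 3)
  'ch' -> digraph (1 consonant phoneme) (phonemes so far: 4)
  'o' -> vowel phoneme (phonemes so far: 5)
  'ph' -> digraph (1 consonant phoneme) (phonemes so far: 6)
Total phonemes: 6

6
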